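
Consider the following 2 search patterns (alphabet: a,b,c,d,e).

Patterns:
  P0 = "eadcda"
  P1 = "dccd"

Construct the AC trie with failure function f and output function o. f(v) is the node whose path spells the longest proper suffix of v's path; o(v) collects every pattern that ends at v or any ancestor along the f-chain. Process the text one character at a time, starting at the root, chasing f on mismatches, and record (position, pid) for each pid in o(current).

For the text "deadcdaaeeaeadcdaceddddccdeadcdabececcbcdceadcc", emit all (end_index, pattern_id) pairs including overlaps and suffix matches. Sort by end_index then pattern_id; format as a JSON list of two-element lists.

Build:
Trie nodes:
  n0 'ε': d→7 e→1
  n1 'e': a→2
  n2 'ea': d→3
  n3 'ead': c→4
  n4 'eadc': d→5
  n5 'eadcd': a→6
  n6 'eadcda': ·  [P0 ends]
  n7 'd': c→8
  n8 'dc': c→9
  n9 'dcc': d→10
  n10 'dccd': ·  [P1 ends]

BFS fail/out derivation:
  fail(1) 'e': from fail(0)=0 chase 'e': 0 ⇒ 0;  out=∅∪out(0)=∅
  fail(7) 'd': from fail(0)=0 chase 'd': 0 ⇒ 0;  out=∅∪out(0)=∅
  fail(2) 'ea': from fail(1)=0 chase 'a': 0 ⇒ 0;  out=∅∪out(0)=∅
  fail(8) 'dc': from fail(7)=0 chase 'c': 0 ⇒ 0;  out=∅∪out(0)=∅
  fail(3) 'ead': from fail(2)=0 chase 'd': 0 ⇒ 7;  out=∅∪out(7)=∅
  fail(9) 'dcc': from fail(8)=0 chase 'c': 0 ⇒ 0;  out=∅∪out(0)=∅
  fail(4) 'eadc': from fail(3)=7 chase 'c': 7 ⇒ 8;  out=∅∪out(8)=∅
  fail(10) 'dccd': from fail(9)=0 chase 'd': 0 ⇒ 7;  out={1}∪out(7)={1}
  fail(5) 'eadcd': from fail(4)=8 chase 'd': 8→0 ⇒ 7;  out=∅∪out(7)=∅
  fail(6) 'eadcda': from fail(5)=7 chase 'a': 7→0 ⇒ 0;  out={0}∪out(0)={0}

Scan:
i=0 'd': node 0→7
i=1 'e': node 7→1 ·f
i=2 'a': node 1→2
i=3 'd': node 2→3
i=4 'c': node 3→4
i=5 'd': node 4→5
i=6 'a': node 5→6  → match P0@[1:6]
i=7 'a': node 6→0 ·f
i=8 'e': node 0→1
i=9 'e': node 1→1 ·f
i=10 'a': node 1→2
i=11 'e': node 2→1 ·f
i=12 'a': node 1→2
i=13 'd': node 2→3
i=14 'c': node 3→4
i=15 'd': node 4→5
i=16 'a': node 5→6  → match P0@[11:16]
i=17 'c': node 6→0 ·f
i=18 'e': node 0→1
i=19 'd': node 1→7 ·f
i=20 'd': node 7→7 ·f
i=21 'd': node 7→7 ·f
i=22 'd': node 7→7 ·f
i=23 'c': node 7→8
i=24 'c': node 8→9
i=25 'd': node 9→10  → match P1@[22:25]
i=26 'e': node 10→1 ·f
i=27 'a': node 1→2
i=28 'd': node 2→3
i=29 'c': node 3→4
i=30 'd': node 4→5
i=31 'a': node 5→6  → match P0@[26:31]
i=32 'b': node 6→0 ·f
i=33 'e': node 0→1
i=34 'c': node 1→0 ·f
i=35 'e': node 0→1
i=36 'c': node 1→0 ·f
i=37 'c': node 0→0
i=38 'b': node 0→0
i=39 'c': node 0→0
i=40 'd': node 0→7
i=41 'c': node 7→8
i=42 'e': node 8→1 ·f
i=43 'a': node 1→2
i=44 'd': node 2→3
i=45 'c': node 3→4
i=46 'c': node 4→9 ·f

Matches: [[6,0],[16,0],[25,1],[31,0]]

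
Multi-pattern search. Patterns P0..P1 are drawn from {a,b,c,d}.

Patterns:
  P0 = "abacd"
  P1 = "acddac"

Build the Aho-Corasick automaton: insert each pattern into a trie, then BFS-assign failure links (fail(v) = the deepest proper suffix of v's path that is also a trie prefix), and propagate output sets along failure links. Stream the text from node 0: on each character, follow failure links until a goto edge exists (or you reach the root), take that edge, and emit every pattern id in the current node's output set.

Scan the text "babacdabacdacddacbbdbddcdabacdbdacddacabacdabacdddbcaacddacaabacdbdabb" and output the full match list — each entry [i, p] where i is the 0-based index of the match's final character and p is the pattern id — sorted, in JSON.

Construct AC machine:
Trie (insert patterns):
  0='ε' goto a→1
  1='a' goto b→2 c→6
  2='ab' goto a→3
  3='aba' goto c→4
  4='abac' goto d→5
  5='abacd' goto ·  [P0 ends]
  6='ac' goto d→7
  7='acd' goto d→8
  8='acdd' goto a→9
  9='acdda' goto c→10
  10='acddac' goto ·  [P1 ends]

Failure links (BFS by depth):
  fail(1) 'a': from fail(0)=0 chase 'a': 0 ⇒ 0;  out=∅∪out(0)=∅
  fail(2) 'ab': from fail(1)=0 chase 'b': 0 ⇒ 0;  out=∅∪out(0)=∅
  fail(6) 'ac': from fail(1)=0 chase 'c': 0 ⇒ 0;  out=∅∪out(0)=∅
  fail(3) 'aba': from fail(2)=0 chase 'a': 0 ⇒ 1;  out=∅∪out(1)=∅
  fail(7) 'acd': from fail(6)=0 chase 'd': 0 ⇒ 0;  out=∅∪out(0)=∅
  fail(4) 'abac': from fail(3)=1 chase 'c': 1 ⇒ 6;  out=∅∪out(6)=∅
  fail(8) 'acdd': from fail(7)=0 chase 'd': 0 ⇒ 0;  out=∅∪out(0)=∅
  fail(5) 'abacd': from fail(4)=6 chase 'd': 6 ⇒ 7;  out={0}∪out(7)={0}
  fail(9) 'acdda': from fail(8)=0 chase 'a': 0 ⇒ 1;  out=∅∪out(1)=∅
  fail(10) 'acddac': from fail(9)=1 chase 'c': 1 ⇒ 6;  out={1}∪out(6)={1}

Run:
i=0 'b': node 0→0
i=1 'a': node 0→1
i=2 'b': node 1→2
i=3 'a': node 2→3
i=4 'c': node 3→4
i=5 'd': node 4→5  → match P0@[1:5]
i=6 'a': node 5→1 (via fail)
i=7 'b': node 1→2
i=8 'a': node 2→3
i=9 'c': node 3→4
i=10 'd': node 4→5  → match P0@[6:10]
i=11 'a': node 5→1 (via fail)
i=12 'c': node 1→6
i=13 'd': node 6→7
i=14 'd': node 7→8
i=15 'a': node 8→9
i=16 'c': node 9→10  → match P1@[11:16]
i=17 'b': node 10→0 (via fail)
i=18 'b': node 0→0
i=19 'd': node 0→0
i=20 'b': node 0→0
i=21 'd': node 0→0
i=22 'd': node 0→0
i=23 'c': node 0→0
i=24 'd': node 0→0
i=25 'a': node 0→1
i=26 'b': node 1→2
i=27 'a': node 2→3
i=28 'c': node 3→4
i=29 'd': node 4→5  → match P0@[25:29]
i=30 'b': node 5→0 (via fail)
i=31 'd': node 0→0
i=32 'a': node 0→1
i=33 'c': node 1→6
i=34 'd': node 6→7
i=35 'd': node 7→8
i=36 'a': node 8→9
i=37 'c': node 9→10  → match P1@[32:37]
i=38 'a': node 10→1 (via fail)
i=39 'b': node 1→2
i=40 'a': node 2→3
i=41 'c': node 3→4
i=42 'd': node 4→5  → match P0@[38:42]
i=43 'a': node 5→1 (via fail)
i=44 'b': node 1→2
i=45 'a': node 2→3
i=46 'c': node 3→4
i=47 'd': node 4→5  → match P0@[43:47]
i=48 'd': node 5→8 (via fail)
i=49 'd': node 8→0 (via fail)
i=50 'b': node 0→0
i=51 'c': node 0→0
i=52 'a': node 0→1
i=53 'a': node 1→1 (via fail)
i=54 'c': node 1→6
i=55 'd': node 6→7
i=56 'd': node 7→8
i=57 'a': node 8→9
i=58 'c': node 9→10  → match P1@[53:58]
i=59 'a': node 10→1 (via fail)
i=60 'a': node 1→1 (via fail)
i=61 'b': node 1→2
i=62 'a': node 2→3
i=63 'c': node 3→4
i=64 'd': node 4→5  → match P0@[60:64]
i=65 'b': node 5→0 (via fail)
i=66 'd': node 0→0
i=67 'a': node 0→1
i=68 'b': node 1→2
i=69 'b': node 2→0 (via fail)

Result: [[5,0],[10,0],[16,1],[29,0],[37,1],[42,0],[47,0],[58,1],[64,0]]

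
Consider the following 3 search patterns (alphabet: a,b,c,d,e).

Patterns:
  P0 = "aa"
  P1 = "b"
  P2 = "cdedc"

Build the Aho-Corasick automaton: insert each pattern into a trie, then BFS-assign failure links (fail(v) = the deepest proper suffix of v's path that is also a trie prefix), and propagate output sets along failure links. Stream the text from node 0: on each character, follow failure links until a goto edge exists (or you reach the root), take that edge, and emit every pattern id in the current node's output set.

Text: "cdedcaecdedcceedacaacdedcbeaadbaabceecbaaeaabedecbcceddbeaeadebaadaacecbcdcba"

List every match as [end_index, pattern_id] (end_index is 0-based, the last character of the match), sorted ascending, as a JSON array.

Construct AC machine:
Trie nodes:
  0='ε' goto a→1 b→3 c→4
  1='a' goto a→2
  2='aa' goto ·  [P0 ends]
  3='b' goto ·  [P1 ends]
  4='c' goto d→5
  5='cd' goto e→6
  6='cde' goto d→7
  7='cded' goto c→8
  8='cdedc' goto ·  [P2 ends]

BFS fail/out derivation:
  n1('a'): parent n0 fail=0; on 'a' 0 → fail=0;  out ∅∪∅=∅
  n3('b'): parent n0 fail=0; on 'b' 0 → fail=0;  out {1}∪∅={1}
  n4('c'): parent n0 fail=0; on 'c' 0 → fail=0;  out ∅∪∅=∅
  n2('aa'): parent n1 fail=0; on 'a' 0 → fail=1;  out {0}∪∅={0}
  n5('cd'): parent n4 fail=0; on 'd' 0 → fail=0;  out ∅∪∅=∅
  n6('cde'): parent n5 fail=0; on 'e' 0 → fail=0;  out ∅∪∅=∅
  n7('cded'): parent n6 fail=0; on 'd' 0 → fail=0;  out ∅∪∅=∅
  n8('cdedc'): parent n7 fail=0; on 'c' 0 → fail=4;  out {2}∪∅={2}

Text stream:
pos 0 'c': at 4
pos 1 'd': at 5
pos 2 'e': at 6
pos 3 'd': at 7
pos 4 'c': at 8  ** P2@[0:4]
pos 5 'a': at 1 (fail-walked)
pos 6 'e': at 0 (fail-walked)
pos 7 'c': at 4
pos 8 'd': at 5
pos 9 'e': at 6
pos 10 'd': at 7
pos 11 'c': at 8  ** P2@[7:11]
pos 12 'c': at 4 (fail-walked)
pos 13 'e': at 0 (fail-walked)
pos 14 'e': at 0
pos 15 'd': at 0
pos 16 'a': at 1
pos 17 'c': at 4 (fail-walked)
pos 18 'a': at 1 (fail-walked)
pos 19 'a': at 2  ** P0@[18:19]
pos 20 'c': at 4 (fail-walked)
pos 21 'd': at 5
pos 22 'e': at 6
pos 23 'd': at 7
pos 24 'c': at 8  ** P2@[20:24]
pos 25 'b': at 3 (fail-walked)  ** P1@[25:25]
pos 26 'e': at 0 (fail-walked)
pos 27 'a': at 1
pos 28 'a': at 2  ** P0@[27:28]
pos 29 'd': at 0 (fail-walked)
pos 30 'b': at 3  ** P1@[30:30]
pos 31 'a': at 1 (fail-walked)
pos 32 'a': at 2  ** P0@[31:32]
pos 33 'b': at 3 (fail-walked)  ** P1@[33:33]
pos 34 'c': at 4 (fail-walked)
pos 35 'e': at 0 (fail-walked)
pos 36 'e': at 0
pos 37 'c': at 4
pos 38 'b': at 3 (fail-walked)  ** P1@[38:38]
pos 39 'a': at 1 (fail-walked)
pos 40 'a': at 2  ** P0@[39:40]
pos 41 'e': at 0 (fail-walked)
pos 42 'a': at 1
pos 43 'a': at 2  ** P0@[42:43]
pos 44 'b': at 3 (fail-walked)  ** P1@[44:44]
pos 45 'e': at 0 (fail-walked)
pos 46 'd': at 0
pos 47 'e': at 0
pos 48 'c': at 4
pos 49 'b': at 3 (fail-walked)  ** P1@[49:49]
pos 50 'c': at 4 (fail-walked)
pos 51 'c': at 4 (fail-walked)
pos 52 'e': at 0 (fail-walked)
pos 53 'd': at 0
pos 54 'd': at 0
pos 55 'b': at 3  ** P1@[55:55]
pos 56 'e': at 0 (fail-walked)
pos 57 'a': at 1
pos 58 'e': at 0 (fail-walked)
pos 59 'a': at 1
pos 60 'd': at 0 (fail-walked)
pos 61 'e': at 0
pos 62 'b': at 3  ** P1@[62:62]
pos 63 'a': at 1 (fail-walked)
pos 64 'a': at 2  ** P0@[63:64]
pos 65 'd': at 0 (fail-walked)
pos 66 'a': at 1
pos 67 'a': at 2  ** P0@[66:67]
pos 68 'c': at 4 (fail-walked)
pos 69 'e': at 0 (fail-walked)
pos 70 'c': at 4
pos 71 'b': at 3 (fail-walked)  ** P1@[71:71]
pos 72 'c': at 4 (fail-walked)
pos 73 'd': at 5
pos 74 'c': at 4 (fail-walked)
pos 75 'b': at 3 (fail-walked)  ** P1@[75:75]
pos 76 'a': at 1 (fail-walked)

Result: [[4,2],[11,2],[19,0],[24,2],[25,1],[28,0],[30,1],[32,0],[33,1],[38,1],[40,0],[43,0],[44,1],[49,1],[55,1],[62,1],[64,0],[67,0],[71,1],[75,1]]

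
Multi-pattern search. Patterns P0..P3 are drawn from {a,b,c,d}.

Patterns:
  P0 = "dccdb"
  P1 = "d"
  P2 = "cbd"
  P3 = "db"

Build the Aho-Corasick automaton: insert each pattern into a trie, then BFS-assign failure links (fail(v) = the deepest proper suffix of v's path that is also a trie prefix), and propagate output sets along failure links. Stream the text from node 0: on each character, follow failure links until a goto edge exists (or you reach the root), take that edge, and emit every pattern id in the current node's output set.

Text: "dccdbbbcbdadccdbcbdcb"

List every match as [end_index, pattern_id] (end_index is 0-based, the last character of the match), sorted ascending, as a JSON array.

Build automaton:
Trie nodes:
  n0 'ε': c→6 d→1
  n1 'd': b→9 c→2  [P1 ends]
  n2 'dc': c→3
  n3 'dcc': d→4
  n4 'dccd': b→5
  n5 'dccdb': ·  [P0 ends]
  n6 'c': b→7
  n7 'cb': d→8
  n8 'cbd': ·  [P2 ends]
  n9 'db': ·  [P3 ends]

BFS fail/out derivation:
  fail(1) 'd': from fail(0)=0 chase 'd': 0 ⇒ 0;  out={1}∪out(0)={1}
  fail(6) 'c': from fail(0)=0 chase 'c': 0 ⇒ 0;  out=∅∪out(0)=∅
  fail(2) 'dc': from fail(1)=0 chase 'c': 0 ⇒ 6;  out=∅∪out(6)=∅
  fail(7) 'cb': from fail(6)=0 chase 'b': 0 ⇒ 0;  out=∅∪out(0)=∅
  fail(9) 'db': from fail(1)=0 chase 'b': 0 ⇒ 0;  out={3}∪out(0)={3}
  fail(3) 'dcc': from fail(2)=6 chase 'c': 6→0 ⇒ 6;  out=∅∪out(6)=∅
  fail(8) 'cbd': from fail(7)=0 chase 'd': 0 ⇒ 1;  out={2}∪out(1)={1,2}
  fail(4) 'dccd': from fail(3)=6 chase 'd': 6→0 ⇒ 1;  out=∅∪out(1)={1}
  fail(5) 'dccdb': from fail(4)=1 chase 'b': 1 ⇒ 9;  out={0}∪out(9)={0,3}

Run:
[0] read 'd'  n0⇒n1  → match P1@[0:0]
[1] read 'c'  n1⇒n2
[2] read 'c'  n2⇒n3
[3] read 'd'  n3⇒n4  → match P1@[3:3]
[4] read 'b'  n4⇒n5  → match P0@[0:4],P3@[3:4]
[5] read 'b'  n5⇒n0 (via fail)
[6] read 'b'  n0⇒n0
[7] read 'c'  n0⇒n6
[8] read 'b'  n6⇒n7
[9] read 'd'  n7⇒n8  → match P1@[9:9],P2@[7:9]
[10] read 'a'  n8⇒n0 (via fail)
[11] read 'd'  n0⇒n1  → match P1@[11:11]
[12] read 'c'  n1⇒n2
[13] read 'c'  n2⇒n3
[14] read 'd'  n3⇒n4  → match P1@[14:14]
[15] read 'b'  n4⇒n5  → match P0@[11:15],P3@[14:15]
[16] read 'c'  n5⇒n6 (via fail)
[17] read 'b'  n6⇒n7
[18] read 'd'  n7⇒n8  → match P1@[18:18],P2@[16:18]
[19] read 'c'  n8⇒n2 (via fail)
[20] read 'b'  n2⇒n7 (via fail)

Matches: [[0,1],[3,1],[4,0],[4,3],[9,1],[9,2],[11,1],[14,1],[15,0],[15,3],[18,1],[18,2]]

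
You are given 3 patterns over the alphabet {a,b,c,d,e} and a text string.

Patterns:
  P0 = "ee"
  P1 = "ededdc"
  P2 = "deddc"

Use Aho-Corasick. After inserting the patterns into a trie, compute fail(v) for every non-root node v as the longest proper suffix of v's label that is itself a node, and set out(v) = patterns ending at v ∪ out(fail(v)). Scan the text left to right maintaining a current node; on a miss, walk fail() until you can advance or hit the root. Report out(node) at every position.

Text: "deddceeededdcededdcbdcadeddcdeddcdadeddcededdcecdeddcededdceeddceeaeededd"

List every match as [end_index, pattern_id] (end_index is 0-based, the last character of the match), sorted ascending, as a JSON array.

Construct AC machine:
Trie (insert patterns):
  n0 'ε': d→8 e→1
  n1 'e': d→3 e→2
  n2 'ee': ·  [P0 ends]
  n3 'ed': e→4
  n4 'ede': d→5
  n5 'eded': d→6
  n6 'ededd': c→7
  n7 'ededdc': ·  [P1 ends]
  n8 'd': e→9
  n9 'de': d→10
  n10 'ded': d→11
  n11 'dedd': c→12
  n12 'deddc': ·  [P2 ends]

Failure links (BFS by depth):
  fail(1) 'e': from fail(0)=0 chase 'e': 0 ⇒ 0;  out=∅∪out(0)=∅
  fail(8) 'd': from fail(0)=0 chase 'd': 0 ⇒ 0;  out=∅∪out(0)=∅
  fail(2) 'ee': from fail(1)=0 chase 'e': 0 ⇒ 1;  out={0}∪out(1)={0}
  fail(3) 'ed': from fail(1)=0 chase 'd': 0 ⇒ 8;  out=∅∪out(8)=∅
  fail(9) 'de': from fail(8)=0 chase 'e': 0 ⇒ 1;  out=∅∪out(1)=∅
  fail(4) 'ede': from fail(3)=8 chase 'e': 8 ⇒ 9;  out=∅∪out(9)=∅
  fail(10) 'ded': from fail(9)=1 chase 'd': 1 ⇒ 3;  out=∅∪out(3)=∅
  fail(5) 'eded': from fail(4)=9 chase 'd': 9 ⇒ 10;  out=∅∪out(10)=∅
  fail(11) 'dedd': from fail(10)=3 chase 'd': 3→8→0 ⇒ 8;  out=∅∪out(8)=∅
  fail(6) 'ededd': from fail(5)=10 chase 'd': 10 ⇒ 11;  out=∅∪out(11)=∅
  fail(12) 'deddc': from fail(11)=8 chase 'c': 8→0 ⇒ 0;  out={2}∪out(0)={2}
  fail(7) 'ededdc': from fail(6)=11 chase 'c': 11 ⇒ 12;  out={1}∪out(12)={1,2}

Run:
[0] read 'd'  n0⇒n8
[1] read 'e'  n8⇒n9
[2] read 'd'  n9⇒n10
[3] read 'd'  n10⇒n11
[4] read 'c'  n11⇒n12  → match P2@[0:4]
[5] read 'e'  n12⇒n1 (fail-walked)
[6] read 'e'  n1⇒n2  → match P0@[5:6]
[7] read 'e'  n2⇒n2 (fail-walked)  → match P0@[6:7]
[8] read 'd'  n2⇒n3 (fail-walked)
[9] read 'e'  n3⇒n4
[10] read 'd'  n4⇒n5
[11] read 'd'  n5⇒n6
[12] read 'c'  n6⇒n7  → match P1@[7:12],P2@[8:12]
[13] read 'e'  n7⇒n1 (fail-walked)
[14] read 'd'  n1⇒n3
[15] read 'e'  n3⇒n4
[16] read 'd'  n4⇒n5
[17] read 'd'  n5⇒n6
[18] read 'c'  n6⇒n7  → match P1@[13:18],P2@[14:18]
[19] read 'b'  n7⇒n0 (fail-walked)
[20] read 'd'  n0⇒n8
[21] read 'c'  n8⇒n0 (fail-walked)
[22] read 'a'  n0⇒n0
[23] read 'd'  n0⇒n8
[24] read 'e'  n8⇒n9
[25] read 'd'  n9⇒n10
[26] read 'd'  n10⇒n11
[27] read 'c'  n11⇒n12  → match P2@[23:27]
[28] read 'd'  n12⇒n8 (fail-walked)
[29] read 'e'  n8⇒n9
[30] read 'd'  n9⇒n10
[31] read 'd'  n10⇒n11
[32] read 'c'  n11⇒n12  → match P2@[28:32]
[33] read 'd'  n12⇒n8 (fail-walked)
[34] read 'a'  n8⇒n0 (fail-walked)
[35] read 'd'  n0⇒n8
[36] read 'e'  n8⇒n9
[37] read 'd'  n9⇒n10
[38] read 'd'  n10⇒n11
[39] read 'c'  n11⇒n12  → match P2@[35:39]
[40] read 'e'  n12⇒n1 (fail-walked)
[41] read 'd'  n1⇒n3
[42] read 'e'  n3⇒n4
[43] read 'd'  n4⇒n5
[44] read 'd'  n5⇒n6
[45] read 'c'  n6⇒n7  → match P1@[40:45],P2@[41:45]
[46] read 'e'  n7⇒n1 (fail-walked)
[47] read 'c'  n1⇒n0 (fail-walked)
[48] read 'd'  n0⇒n8
[49] read 'e'  n8⇒n9
[50] read 'd'  n9⇒n10
[51] read 'd'  n10⇒n11
[52] read 'c'  n11⇒n12  → match P2@[48:52]
[53] read 'e'  n12⇒n1 (fail-walked)
[54] read 'd'  n1⇒n3
[55] read 'e'  n3⇒n4
[56] read 'd'  n4⇒n5
[57] read 'd'  n5⇒n6
[58] read 'c'  n6⇒n7  → match P1@[53:58],P2@[54:58]
[59] read 'e'  n7⇒n1 (fail-walked)
[60] read 'e'  n1⇒n2  → match P0@[59:60]
[61] read 'd'  n2⇒n3 (fail-walked)
[62] read 'd'  n3⇒n8 (fail-walked)
[63] read 'c'  n8⇒n0 (fail-walked)
[64] read 'e'  n0⇒n1
[65] read 'e'  n1⇒n2  → match P0@[64:65]
[66] read 'a'  n2⇒n0 (fail-walked)
[67] read 'e'  n0⇒n1
[68] read 'e'  n1⇒n2  → match P0@[67:68]
[69] read 'd'  n2⇒n3 (fail-walked)
[70] read 'e'  n3⇒n4
[71] read 'd'  n4⇒n5
[72] read 'd'  n5⇒n6

Matches: [[4,2],[6,0],[7,0],[12,1],[12,2],[18,1],[18,2],[27,2],[32,2],[39,2],[45,1],[45,2],[52,2],[58,1],[58,2],[60,0],[65,0],[68,0]]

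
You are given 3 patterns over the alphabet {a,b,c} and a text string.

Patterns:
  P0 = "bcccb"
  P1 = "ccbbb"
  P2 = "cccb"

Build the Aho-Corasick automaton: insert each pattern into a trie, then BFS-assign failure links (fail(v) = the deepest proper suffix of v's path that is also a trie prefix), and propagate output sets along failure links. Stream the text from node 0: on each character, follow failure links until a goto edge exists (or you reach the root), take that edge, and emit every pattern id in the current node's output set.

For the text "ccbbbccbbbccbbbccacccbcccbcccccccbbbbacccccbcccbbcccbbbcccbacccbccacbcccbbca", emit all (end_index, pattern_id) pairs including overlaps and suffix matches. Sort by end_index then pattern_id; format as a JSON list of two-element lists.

Build automaton:
Trie (insert patterns):
  0='ε' goto b→1 c→6
  1='b' goto c→2
  2='bc' goto c→3
  3='bcc' goto c→4
  4='bccc' goto b→5
  5='bcccb' goto ·  ←P0
  6='c' goto c→7
  7='cc' goto b→8 c→11
  8='ccb' goto b→9
  9='ccbb' goto b→10
  10='ccbbb' goto ·  ←P1
  11='ccc' goto b→12
  12='cccb' goto ·  ←P2

BFS fail/out derivation:
  fail(1) 'b': from fail(0)=0 chase 'b': 0 ⇒ 0;  out=∅∪out(0)=∅
  fail(6) 'c': from fail(0)=0 chase 'c': 0 ⇒ 0;  out=∅∪out(0)=∅
  fail(2) 'bc': from fail(1)=0 chase 'c': 0 ⇒ 6;  out=∅∪out(6)=∅
  fail(7) 'cc': from fail(6)=0 chase 'c': 0 ⇒ 6;  out=∅∪out(6)=∅
  fail(3) 'bcc': from fail(2)=6 chase 'c': 6 ⇒ 7;  out=∅∪out(7)=∅
  fail(8) 'ccb': from fail(7)=6 chase 'b': 6→0 ⇒ 1;  out=∅∪out(1)=∅
  fail(11) 'ccc': from fail(7)=6 chase 'c': 6 ⇒ 7;  out=∅∪out(7)=∅
  fail(4) 'bccc': from fail(3)=7 chase 'c': 7 ⇒ 11;  out=∅∪out(11)=∅
  fail(9) 'ccbb': from fail(8)=1 chase 'b': 1→0 ⇒ 1;  out=∅∪out(1)=∅
  fail(12) 'cccb': from fail(11)=7 chase 'b': 7 ⇒ 8;  out={2}∪out(8)={2}
  fail(5) 'bcccb': from fail(4)=11 chase 'b': 11 ⇒ 12;  out={0}∪out(12)={0,2}
  fail(10) 'ccbbb': from fail(9)=1 chase 'b': 1→0 ⇒ 1;  out={1}∪out(1)={1}

Run:
pos 0 'c': at 6
pos 1 'c': at 7
pos 2 'b': at 8
pos 3 'b': at 9
pos 4 'b': at 10  ** P1@[0:4]
pos 5 'c': at 2 (via fail)
pos 6 'c': at 3
pos 7 'b': at 8 (via fail)
pos 8 'b': at 9
pos 9 'b': at 10  ** P1@[5:9]
pos 10 'c': at 2 (via fail)
pos 11 'c': at 3
pos 12 'b': at 8 (via fail)
pos 13 'b': at 9
pos 14 'b': at 10  ** P1@[10:14]
pos 15 'c': at 2 (via fail)
pos 16 'c': at 3
pos 17 'a': at 0 (via fail)
pos 18 'c': at 6
pos 19 'c': at 7
pos 20 'c': at 11
pos 21 'b': at 12  ** P2@[18:21]
pos 22 'c': at 2 (via fail)
pos 23 'c': at 3
pos 24 'c': at 4
pos 25 'b': at 5  ** P0@[21:25],P2@[22:25]
pos 26 'c': at 2 (via fail)
pos 27 'c': at 3
pos 28 'c': at 4
pos 29 'c': at 11 (via fail)
pos 30 'c': at 11 (via fail)
pos 31 'c': at 11 (via fail)
pos 32 'c': at 11 (via fail)
pos 33 'b': at 12  ** P2@[30:33]
pos 34 'b': at 9 (via fail)
pos 35 'b': at 10  ** P1@[31:35]
pos 36 'b': at 1 (via fail)
pos 37 'a': at 0 (via fail)
pos 38 'c': at 6
pos 39 'c': at 7
pos 40 'c': at 11
pos 41 'c': at 11 (via fail)
pos 42 'c': at 11 (via fail)
pos 43 'b': at 12  ** P2@[40:43]
pos 44 'c': at 2 (via fail)
pos 45 'c': at 3
pos 46 'c': at 4
pos 47 'b': at 5  ** P0@[43:47],P2@[44:47]
pos 48 'b': at 9 (via fail)
pos 49 'c': at 2 (via fail)
pos 50 'c': at 3
pos 51 'c': at 4
pos 52 'b': at 5  ** P0@[48:52],P2@[49:52]
pos 53 'b': at 9 (via fail)
pos 54 'b': at 10  ** P1@[50:54]
pos 55 'c': at 2 (via fail)
pos 56 'c': at 3
pos 57 'c': at 4
pos 58 'b': at 5  ** P0@[54:58],P2@[55:58]
pos 59 'a': at 0 (via fail)
pos 60 'c': at 6
pos 61 'c': at 7
pos 62 'c': at 11
pos 63 'b': at 12  ** P2@[60:63]
pos 64 'c': at 2 (via fail)
pos 65 'c': at 3
pos 66 'a': at 0 (via fail)
pos 67 'c': at 6
pos 68 'b': at 1 (via fail)
pos 69 'c': at 2
pos 70 'c': at 3
pos 71 'c': at 4
pos 72 'b': at 5  ** P0@[68:72],P2@[69:72]
pos 73 'b': at 9 (via fail)
pos 74 'c': at 2 (via fail)
pos 75 'a': at 0 (via fail)

All matches (sorted): [[4,1],[9,1],[14,1],[21,2],[25,0],[25,2],[33,2],[35,1],[43,2],[47,0],[47,2],[52,0],[52,2],[54,1],[58,0],[58,2],[63,2],[72,0],[72,2]]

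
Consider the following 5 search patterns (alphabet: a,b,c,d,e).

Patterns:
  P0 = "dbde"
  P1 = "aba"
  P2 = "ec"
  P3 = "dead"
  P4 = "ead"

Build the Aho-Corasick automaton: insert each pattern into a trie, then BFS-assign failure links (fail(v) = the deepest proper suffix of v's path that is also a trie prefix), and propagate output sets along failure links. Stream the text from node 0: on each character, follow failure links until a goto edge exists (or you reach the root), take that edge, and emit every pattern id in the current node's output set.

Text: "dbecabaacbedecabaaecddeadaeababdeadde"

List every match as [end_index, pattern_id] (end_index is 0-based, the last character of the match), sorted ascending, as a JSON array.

Build automaton:
Trie nodes:
  n0 'ε': a→5 d→1 e→8
  n1 'd': b→2 e→10
  n2 'db': d→3
  n3 'dbd': e→4
  n4 'dbde': ·  ←P0
  n5 'a': b→6
  n6 'ab': a→7
  n7 'aba': ·  ←P1
  n8 'e': a→13 c→9
  n9 'ec': ·  ←P2
  n10 'de': a→11
  n11 'dea': d→12
  n12 'dead': ·  ←P3
  n13 'ea': d→14
  n14 'ead': ·  ←P4

Failure links (BFS by depth):
  n1('d'): parent n0 fail=0; on 'd' 0 → fail=0;  out ∅∪∅=∅
  n5('a'): parent n0 fail=0; on 'a' 0 → fail=0;  out ∅∪∅=∅
  n8('e'): parent n0 fail=0; on 'e' 0 → fail=0;  out ∅∪∅=∅
  n2('db'): parent n1 fail=0; on 'b' 0 → fail=0;  out ∅∪∅=∅
  n6('ab'): parent n5 fail=0; on 'b' 0 → fail=0;  out ∅∪∅=∅
  n9('ec'): parent n8 fail=0; on 'c' 0 → fail=0;  out {2}∪∅={2}
  n10('de'): parent n1 fail=0; on 'e' 0 → fail=8;  out ∅∪∅=∅
  n13('ea'): parent n8 fail=0; on 'a' 0 → fail=5;  out ∅∪∅=∅
  n3('dbd'): parent n2 fail=0; on 'd' 0 → fail=1;  out ∅∪∅=∅
  n7('aba'): parent n6 fail=0; on 'a' 0 → fail=5;  out {1}∪∅={1}
  n11('dea'): parent n10 fail=8; on 'a' 8 → fail=13;  out ∅∪∅=∅
  n14('ead'): parent n13 fail=5; on 'd' 5→0 → fail=1;  out {4}∪∅={4}
  n4('dbde'): parent n3 fail=1; on 'e' 1 → fail=10;  out {0}∪∅={0}
  n12('dead'): parent n11 fail=13; on 'd' 13 → fail=14;  out {3}∪{4}={3,4}

Scan:
i=0 'd': node 0→1
i=1 'b': node 1→2
i=2 'e': node 2→8 (fail-walked)
i=3 'c': node 8→9  → match P2@[2:3]
i=4 'a': node 9→5 (fail-walked)
i=5 'b': node 5→6
i=6 'a': node 6→7  → match P1@[4:6]
i=7 'a': node 7→5 (fail-walked)
i=8 'c': node 5→0 (fail-walked)
i=9 'b': node 0→0
i=10 'e': node 0→8
i=11 'd': node 8→1 (fail-walked)
i=12 'e': node 1→10
i=13 'c': node 10→9 (fail-walked)  → match P2@[12:13]
i=14 'a': node 9→5 (fail-walked)
i=15 'b': node 5→6
i=16 'a': node 6→7  → match P1@[14:16]
i=17 'a': node 7→5 (fail-walked)
i=18 'e': node 5→8 (fail-walked)
i=19 'c': node 8→9  → match P2@[18:19]
i=20 'd': node 9→1 (fail-walked)
i=21 'd': node 1→1 (fail-walked)
i=22 'e': node 1→10
i=23 'a': node 10→11
i=24 'd': node 11→12  → match P3@[21:24],P4@[22:24]
i=25 'a': node 12→5 (fail-walked)
i=26 'e': node 5→8 (fail-walked)
i=27 'a': node 8→13
i=28 'b': node 13→6 (fail-walked)
i=29 'a': node 6→7  → match P1@[27:29]
i=30 'b': node 7→6 (fail-walked)
i=31 'd': node 6→1 (fail-walked)
i=32 'e': node 1→10
i=33 'a': node 10→11
i=34 'd': node 11→12  → match P3@[31:34],P4@[32:34]
i=35 'd': node 12→1 (fail-walked)
i=36 'e': node 1→10

Result: [[3,2],[6,1],[13,2],[16,1],[19,2],[24,3],[24,4],[29,1],[34,3],[34,4]]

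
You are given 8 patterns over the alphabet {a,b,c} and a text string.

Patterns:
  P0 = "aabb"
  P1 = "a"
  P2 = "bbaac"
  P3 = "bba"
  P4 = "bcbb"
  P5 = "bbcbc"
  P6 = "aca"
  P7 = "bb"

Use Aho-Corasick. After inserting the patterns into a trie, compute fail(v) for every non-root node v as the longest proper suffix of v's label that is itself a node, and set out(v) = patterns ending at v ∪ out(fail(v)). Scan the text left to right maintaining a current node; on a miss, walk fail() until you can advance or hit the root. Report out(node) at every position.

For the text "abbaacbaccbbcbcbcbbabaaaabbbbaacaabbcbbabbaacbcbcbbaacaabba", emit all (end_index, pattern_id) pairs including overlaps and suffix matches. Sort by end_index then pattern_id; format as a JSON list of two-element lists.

Build automaton:
Trie nodes:
  0='ε' goto a→1 b→5
  1='a' goto a→2 c→16  ←P1
  2='aa' goto b→3
  3='aab' goto b→4
  4='aabb' goto ·  ←P0
  5='b' goto b→6 c→10
  6='bb' goto a→7 c→13  ←P7
  7='bba' goto a→8  ←P3
  8='bbaa' goto c→9
  9='bbaac' goto ·  ←P2
  10='bc' goto b→11
  11='bcb' goto b→12
  12='bcbb' goto ·  ←P4
  13='bbc' goto b→14
  14='bbcb' goto c→15
  15='bbcbc' goto ·  ←P5
  16='ac' goto a→17
  17='aca' goto ·  ←P6

Failure links (BFS by depth):
  n1('a'): parent n0 fail=0; on 'a' 0 → fail=0;  out {1}∪∅={1}
  n5('b'): parent n0 fail=0; on 'b' 0 → fail=0;  out ∅∪∅=∅
  n2('aa'): parent n1 fail=0; on 'a' 0 → fail=1;  out ∅∪{1}={1}
  n6('bb'): parent n5 fail=0; on 'b' 0 → fail=5;  out {7}∪∅={7}
  n10('bc'): parent n5 fail=0; on 'c' 0 → fail=0;  out ∅∪∅=∅
  n16('ac'): parent n1 fail=0; on 'c' 0 → fail=0;  out ∅∪∅=∅
  n3('aab'): parent n2 fail=1; on 'b' 1→0 → fail=5;  out ∅∪∅=∅
  n7('bba'): parent n6 fail=5; on 'a' 5→0 → fail=1;  out {3}∪{1}={1,3}
  n11('bcb'): parent n10 fail=0; on 'b' 0 → fail=5;  out ∅∪∅=∅
  n13('bbc'): parent n6 fail=5; on 'c' 5 → fail=10;  out ∅∪∅=∅
  n17('aca'): parent n16 fail=0; on 'a' 0 → fail=1;  out {6}∪{1}={1,6}
  n4('aabb'): parent n3 fail=5; on 'b' 5 → fail=6;  out {0}∪{7}={0,7}
  n8('bbaa'): parent n7 fail=1; on 'a' 1 → fail=2;  out ∅∪{1}={1}
  n12('bcbb'): parent n11 fail=5; on 'b' 5 → fail=6;  out {4}∪{7}={4,7}
  n14('bbcb'): parent n13 fail=10; on 'b' 10 → fail=11;  out ∅∪∅=∅
  n9('bbaac'): parent n8 fail=2; on 'c' 2→1 → fail=16;  out {2}∪∅={2}
  n15('bbcbc'): parent n14 fail=11; on 'c' 11→5 → fail=10;  out {5}∪∅={5}

Run:
[0] read 'a'  n0⇒n1  → match P1@[0:0]
[1] read 'b'  n1⇒n5 (fail-walked)
[2] read 'b'  n5⇒n6  → match P7@[1:2]
[3] read 'a'  n6⇒n7  → match P1@[3:3],P3@[1:3]
[4] read 'a'  n7⇒n8  → match P1@[4:4]
[5] read 'c'  n8⇒n9  → match P2@[1:5]
[6] read 'b'  n9⇒n5 (fail-walked)
[7] read 'a'  n5⇒n1 (fail-walked)  → match P1@[7:7]
[8] read 'c'  n1⇒n16
[9] read 'c'  n16⇒n0 (fail-walked)
[10] read 'b'  n0⇒n5
[11] read 'b'  n5⇒n6  → match P7@[10:11]
[12] read 'c'  n6⇒n13
[13] read 'b'  n13⇒n14
[14] read 'c'  n14⇒n15  → match P5@[10:14]
[15] read 'b'  n15⇒n11 (fail-walked)
[16] read 'c'  n11⇒n10 (fail-walked)
[17] read 'b'  n10⇒n11
[18] read 'b'  n11⇒n12  → match P4@[15:18],P7@[17:18]
[19] read 'a'  n12⇒n7 (fail-walked)  → match P1@[19:19],P3@[17:19]
[20] read 'b'  n7⇒n5 (fail-walked)
[21] read 'a'  n5⇒n1 (fail-walked)  → match P1@[21:21]
[22] read 'a'  n1⇒n2  → match P1@[22:22]
[23] read 'a'  n2⇒n2 (fail-walked)  → match P1@[23:23]
[24] read 'a'  n2⇒n2 (fail-walked)  → match P1@[24:24]
[25] read 'b'  n2⇒n3
[26] read 'b'  n3⇒n4  → match P0@[23:26],P7@[25:26]
[27] read 'b'  n4⇒n6 (fail-walked)  → match P7@[26:27]
[28] read 'b'  n6⇒n6 (fail-walked)  → match P7@[27:28]
[29] read 'a'  n6⇒n7  → match P1@[29:29],P3@[27:29]
[30] read 'a'  n7⇒n8  → match P1@[30:30]
[31] read 'c'  n8⇒n9  → match P2@[27:31]
[32] read 'a'  n9⇒n17 (fail-walked)  → match P1@[32:32],P6@[30:32]
[33] read 'a'  n17⇒n2 (fail-walked)  → match P1@[33:33]
[34] read 'b'  n2⇒n3
[35] read 'b'  n3⇒n4  → match P0@[32:35],P7@[34:35]
[36] read 'c'  n4⇒n13 (fail-walked)
[37] read 'b'  n13⇒n14
[38] read 'b'  n14⇒n12 (fail-walked)  → match P4@[35:38],P7@[37:38]
[39] read 'a'  n12⇒n7 (fail-walked)  → match P1@[39:39],P3@[37:39]
[40] read 'b'  n7⇒n5 (fail-walked)
[41] read 'b'  n5⇒n6  → match P7@[40:41]
[42] read 'a'  n6⇒n7  → match P1@[42:42],P3@[40:42]
[43] read 'a'  n7⇒n8  → match P1@[43:43]
[44] read 'c'  n8⇒n9  → match P2@[40:44]
[45] read 'b'  n9⇒n5 (fail-walked)
[46] read 'c'  n5⇒n10
[47] read 'b'  n10⇒n11
[48] read 'c'  n11⇒n10 (fail-walked)
[49] read 'b'  n10⇒n11
[50] read 'b'  n11⇒n12  → match P4@[47:50],P7@[49:50]
[51] read 'a'  n12⇒n7 (fail-walked)  → match P1@[51:51],P3@[49:51]
[52] read 'a'  n7⇒n8  → match P1@[52:52]
[53] read 'c'  n8⇒n9  → match P2@[49:53]
[54] read 'a'  n9⇒n17 (fail-walked)  → match P1@[54:54],P6@[52:54]
[55] read 'a'  n17⇒n2 (fail-walked)  → match P1@[55:55]
[56] read 'b'  n2⇒n3
[57] read 'b'  n3⇒n4  → match P0@[54:57],P7@[56:57]
[58] read 'a'  n4⇒n7 (fail-walked)  → match P1@[58:58],P3@[56:58]

Result: [[0,1],[2,7],[3,1],[3,3],[4,1],[5,2],[7,1],[11,7],[14,5],[18,4],[18,7],[19,1],[19,3],[21,1],[22,1],[23,1],[24,1],[26,0],[26,7],[27,7],[28,7],[29,1],[29,3],[30,1],[31,2],[32,1],[32,6],[33,1],[35,0],[35,7],[38,4],[38,7],[39,1],[39,3],[41,7],[42,1],[42,3],[43,1],[44,2],[50,4],[50,7],[51,1],[51,3],[52,1],[53,2],[54,1],[54,6],[55,1],[57,0],[57,7],[58,1],[58,3]]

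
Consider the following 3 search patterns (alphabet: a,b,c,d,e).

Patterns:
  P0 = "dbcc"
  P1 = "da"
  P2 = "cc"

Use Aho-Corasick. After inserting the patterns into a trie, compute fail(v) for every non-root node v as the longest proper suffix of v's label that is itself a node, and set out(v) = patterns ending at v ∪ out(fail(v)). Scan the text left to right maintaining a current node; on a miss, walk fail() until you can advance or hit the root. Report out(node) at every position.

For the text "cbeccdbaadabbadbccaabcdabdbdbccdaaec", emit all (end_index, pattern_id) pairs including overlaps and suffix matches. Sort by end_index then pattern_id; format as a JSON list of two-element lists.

Construct AC machine:
Trie nodes:
  0='ε' goto c→6 d→1
  1='d' goto a→5 b→2
  2='db' goto c→3
  3='dbc' goto c→4
  4='dbcc' goto ·  [P0 ends]
  5='da' goto ·  [P1 ends]
  6='c' goto c→7
  7='cc' goto ·  [P2 ends]

Failure links (BFS by depth):
  n1('d'): parent n0 fail=0; on 'd' 0 → fail=0;  out ∅∪∅=∅
  n6('c'): parent n0 fail=0; on 'c' 0 → fail=0;  out ∅∪∅=∅
  n2('db'): parent n1 fail=0; on 'b' 0 → fail=0;  out ∅∪∅=∅
  n5('da'): parent n1 fail=0; on 'a' 0 → fail=0;  out {1}∪∅={1}
  n7('cc'): parent n6 fail=0; on 'c' 0 → fail=6;  out {2}∪∅={2}
  n3('dbc'): parent n2 fail=0; on 'c' 0 → fail=6;  out ∅∪∅=∅
  n4('dbcc'): parent n3 fail=6; on 'c' 6 → fail=7;  out {0}∪{2}={0,2}

Text stream:
[0] read 'c'  n0⇒n6
[1] read 'b'  n6⇒n0 (fail-walked)
[2] read 'e'  n0⇒n0
[3] read 'c'  n0⇒n6
[4] read 'c'  n6⇒n7  emit P2@[3:4]
[5] read 'd'  n7⇒n1 (fail-walked)
[6] read 'b'  n1⇒n2
[7] read 'a'  n2⇒n0 (fail-walked)
[8] read 'a'  n0⇒n0
[9] read 'd'  n0⇒n1
[10] read 'a'  n1⇒n5  emit P1@[9:10]
[11] read 'b'  n5⇒n0 (fail-walked)
[12] read 'b'  n0⇒n0
[13] read 'a'  n0⇒n0
[14] read 'd'  n0⇒n1
[15] read 'b'  n1⇒n2
[16] read 'c'  n2⇒n3
[17] read 'c'  n3⇒n4  emit P0@[14:17],P2@[16:17]
[18] read 'a'  n4⇒n0 (fail-walked)
[19] read 'a'  n0⇒n0
[20] read 'b'  n0⇒n0
[21] read 'c'  n0⇒n6
[22] read 'd'  n6⇒n1 (fail-walked)
[23] read 'a'  n1⇒n5  emit P1@[22:23]
[24] read 'b'  n5⇒n0 (fail-walked)
[25] read 'd'  n0⇒n1
[26] read 'b'  n1⇒n2
[27] read 'd'  n2⇒n1 (fail-walked)
[28] read 'b'  n1⇒n2
[29] read 'c'  n2⇒n3
[30] read 'c'  n3⇒n4  emit P0@[27:30],P2@[29:30]
[31] read 'd'  n4⇒n1 (fail-walked)
[32] read 'a'  n1⇒n5  emit P1@[31:32]
[33] read 'a'  n5⇒n0 (fail-walked)
[34] read 'e'  n0⇒n0
[35] read 'c'  n0⇒n6

Result: [[4,2],[10,1],[17,0],[17,2],[23,1],[30,0],[30,2],[32,1]]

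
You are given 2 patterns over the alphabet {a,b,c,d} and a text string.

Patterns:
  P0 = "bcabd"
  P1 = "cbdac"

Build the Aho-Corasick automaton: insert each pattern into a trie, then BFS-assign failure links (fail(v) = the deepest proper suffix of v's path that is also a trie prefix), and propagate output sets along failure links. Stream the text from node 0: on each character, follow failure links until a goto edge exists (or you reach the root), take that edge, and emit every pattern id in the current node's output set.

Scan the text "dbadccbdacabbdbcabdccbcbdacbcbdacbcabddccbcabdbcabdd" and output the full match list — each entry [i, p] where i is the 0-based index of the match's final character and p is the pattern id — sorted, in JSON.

Build:
Trie (insert patterns):
  0='ε' goto b→1 c→6
  1='b' goto c→2
  2='bc' goto a→3
  3='bca' goto b→4
  4='bcab' goto d→5
  5='bcabd' goto ·  ←P0
  6='c' goto b→7
  7='cb' goto d→8
  8='cbd' goto a→9
  9='cbda' goto c→10
  10='cbdac' goto ·  ←P1

BFS fail/out derivation:
  n1('b'): parent n0 fail=0; on 'b' 0 → fail=0;  out ∅∪∅=∅
  n6('c'): parent n0 fail=0; on 'c' 0 → fail=0;  out ∅∪∅=∅
  n2('bc'): parent n1 fail=0; on 'c' 0 → fail=6;  out ∅∪∅=∅
  n7('cb'): parent n6 fail=0; on 'b' 0 → fail=1;  out ∅∪∅=∅
  n3('bca'): parent n2 fail=6; on 'a' 6→0 → fail=0;  out ∅∪∅=∅
  n8('cbd'): parent n7 fail=1; on 'd' 1→0 → fail=0;  out ∅∪∅=∅
  n4('bcab'): parent n3 fail=0; on 'b' 0 → fail=1;  out ∅∪∅=∅
  n9('cbda'): parent n8 fail=0; on 'a' 0 → fail=0;  out ∅∪∅=∅
  n5('bcabd'): parent n4 fail=1; on 'd' 1→0 → fail=0;  out {0}∪∅={0}
  n10('cbdac'): parent n9 fail=0; on 'c' 0 → fail=6;  out {1}∪∅={1}

Text stream:
pos 0 'd': at 0
pos 1 'b': at 1
pos 2 'a': at 0 ·f
pos 3 'd': at 0
pos 4 'c': at 6
pos 5 'c': at 6 ·f
pos 6 'b': at 7
pos 7 'd': at 8
pos 8 'a': at 9
pos 9 'c': at 10  emit P1@[5:9]
pos 10 'a': at 0 ·f
pos 11 'b': at 1
pos 12 'b': at 1 ·f
pos 13 'd': at 0 ·f
pos 14 'b': at 1
pos 15 'c': at 2
pos 16 'a': at 3
pos 17 'b': at 4
pos 18 'd': at 5  emit P0@[14:18]
pos 19 'c': at 6 ·f
pos 20 'c': at 6 ·f
pos 21 'b': at 7
pos 22 'c': at 2 ·f
pos 23 'b': at 7 ·f
pos 24 'd': at 8
pos 25 'a': at 9
pos 26 'c': at 10  emit P1@[22:26]
pos 27 'b': at 7 ·f
pos 28 'c': at 2 ·f
pos 29 'b': at 7 ·f
pos 30 'd': at 8
pos 31 'a': at 9
pos 32 'c': at 10  emit P1@[28:32]
pos 33 'b': at 7 ·f
pos 34 'c': at 2 ·f
pos 35 'a': at 3
pos 36 'b': at 4
pos 37 'd': at 5  emit P0@[33:37]
pos 38 'd': at 0 ·f
pos 39 'c': at 6
pos 40 'c': at 6 ·f
pos 41 'b': at 7
pos 42 'c': at 2 ·f
pos 43 'a': at 3
pos 44 'b': at 4
pos 45 'd': at 5  emit P0@[41:45]
pos 46 'b': at 1 ·f
pos 47 'c': at 2
pos 48 'a': at 3
pos 49 'b': at 4
pos 50 'd': at 5  emit P0@[46:50]
pos 51 'd': at 0 ·f

Result: [[9,1],[18,0],[26,1],[32,1],[37,0],[45,0],[50,0]]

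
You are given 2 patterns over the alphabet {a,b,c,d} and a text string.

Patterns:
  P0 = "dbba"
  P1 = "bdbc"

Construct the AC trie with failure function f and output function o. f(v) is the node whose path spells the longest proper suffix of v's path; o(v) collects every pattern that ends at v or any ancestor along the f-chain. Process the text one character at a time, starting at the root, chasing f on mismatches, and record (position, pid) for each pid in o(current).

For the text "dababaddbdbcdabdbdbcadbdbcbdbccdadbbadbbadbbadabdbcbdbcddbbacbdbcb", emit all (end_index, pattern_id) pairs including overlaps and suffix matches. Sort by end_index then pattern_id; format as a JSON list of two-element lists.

Build:
Trie nodes:
  0='ε' goto b→5 d→1
  1='d' goto b→2
  2='db' goto b→3
  3='dbb' goto a→4
  4='dbba' goto ·  ←P0
  5='b' goto d→6
  6='bd' goto b→7
  7='bdb' goto c→8
  8='bdbc' goto ·  ←P1

BFS fail/out derivation:
  fail(1) 'd': from fail(0)=0 chase 'd': 0 ⇒ 0;  out=∅∪out(0)=∅
  fail(5) 'b': from fail(0)=0 chase 'b': 0 ⇒ 0;  out=∅∪out(0)=∅
  fail(2) 'db': from fail(1)=0 chase 'b': 0 ⇒ 5;  out=∅∪out(5)=∅
  fail(6) 'bd': from fail(5)=0 chase 'd': 0 ⇒ 1;  out=∅∪out(1)=∅
  fail(3) 'dbb': from fail(2)=5 chase 'b': 5→0 ⇒ 5;  out=∅∪out(5)=∅
  fail(7) 'bdb': from fail(6)=1 chase 'b': 1 ⇒ 2;  out=∅∪out(2)=∅
  fail(4) 'dbba': from fail(3)=5 chase 'a': 5→0 ⇒ 0;  out={0}∪out(0)={0}
  fail(8) 'bdbc': from fail(7)=2 chase 'c': 2→5→0 ⇒ 0;  out={1}∪out(0)={1}

Text stream:
pos 0 'd': at 1
pos 1 'a': at 0 ·f
pos 2 'b': at 5
pos 3 'a': at 0 ·f
pos 4 'b': at 5
pos 5 'a': at 0 ·f
pos 6 'd': at 1
pos 7 'd': at 1 ·f
pos 8 'b': at 2
pos 9 'd': at 6 ·f
pos 10 'b': at 7
pos 11 'c': at 8  emit P1@[8:11]
pos 12 'd': at 1 ·f
pos 13 'a': at 0 ·f
pos 14 'b': at 5
pos 15 'd': at 6
pos 16 'b': at 7
pos 17 'd': at 6 ·f
pos 18 'b': at 7
pos 19 'c': at 8  emit P1@[16:19]
pos 20 'a': at 0 ·f
pos 21 'd': at 1
pos 22 'b': at 2
pos 23 'd': at 6 ·f
pos 24 'b': at 7
pos 25 'c': at 8  emit P1@[22:25]
pos 26 'b': at 5 ·f
pos 27 'd': at 6
pos 28 'b': at 7
pos 29 'c': at 8  emit P1@[26:29]
pos 30 'c': at 0 ·f
pos 31 'd': at 1
pos 32 'a': at 0 ·f
pos 33 'd': at 1
pos 34 'b': at 2
pos 35 'b': at 3
pos 36 'a': at 4  emit P0@[33:36]
pos 37 'd': at 1 ·f
pos 38 'b': at 2
pos 39 'b': at 3
pos 40 'a': at 4  emit P0@[37:40]
pos 41 'd': at 1 ·f
pos 42 'b': at 2
pos 43 'b': at 3
pos 44 'a': at 4  emit P0@[41:44]
pos 45 'd': at 1 ·f
pos 46 'a': at 0 ·f
pos 47 'b': at 5
pos 48 'd': at 6
pos 49 'b': at 7
pos 50 'c': at 8  emit P1@[47:50]
pos 51 'b': at 5 ·f
pos 52 'd': at 6
pos 53 'b': at 7
pos 54 'c': at 8  emit P1@[51:54]
pos 55 'd': at 1 ·f
pos 56 'd': at 1 ·f
pos 57 'b': at 2
pos 58 'b': at 3
pos 59 'a': at 4  emit P0@[56:59]
pos 60 'c': at 0 ·f
pos 61 'b': at 5
pos 62 'd': at 6
pos 63 'b': at 7
pos 64 'c': at 8  emit P1@[61:64]
pos 65 'b': at 5 ·f

All matches (sorted): [[11,1],[19,1],[25,1],[29,1],[36,0],[40,0],[44,0],[50,1],[54,1],[59,0],[64,1]]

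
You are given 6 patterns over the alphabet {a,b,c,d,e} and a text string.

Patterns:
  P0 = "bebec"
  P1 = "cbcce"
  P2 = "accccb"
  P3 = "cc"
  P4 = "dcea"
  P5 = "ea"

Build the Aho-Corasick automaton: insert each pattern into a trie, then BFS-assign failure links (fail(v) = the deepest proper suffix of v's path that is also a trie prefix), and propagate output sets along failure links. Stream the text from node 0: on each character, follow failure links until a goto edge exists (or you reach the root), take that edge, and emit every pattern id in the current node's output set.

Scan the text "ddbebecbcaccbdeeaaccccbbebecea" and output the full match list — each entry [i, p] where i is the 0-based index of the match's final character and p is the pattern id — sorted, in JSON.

Build:
Trie nodes:
  n0 'ε': a→11 b→1 c→6 d→18 e→22
  n1 'b': e→2
  n2 'be': b→3
  n3 'beb': e→4
  n4 'bebe': c→5
  n5 'bebec': ·  ←P0
  n6 'c': b→7 c→17
  n7 'cb': c→8
  n8 'cbc': c→9
  n9 'cbcc': e→10
  n10 'cbcce': ·  ←P1
  n11 'a': c→12
  n12 'ac': c→13
  n13 'acc': c→14
  n14 'accc': c→15
  n15 'acccc': b→16
  n16 'accccb': ·  ←P2
  n17 'cc': ·  ←P3
  n18 'd': c→19
  n19 'dc': e→20
  n20 'dce': a→21
  n21 'dcea': ·  ←P4
  n22 'e': a→23
  n23 'ea': ·  ←P5

Failure links (BFS by depth):
  fail(1) 'b': from fail(0)=0 chase 'b': 0 ⇒ 0;  out=∅∪out(0)=∅
  fail(6) 'c': from fail(0)=0 chase 'c': 0 ⇒ 0;  out=∅∪out(0)=∅
  fail(11) 'a': from fail(0)=0 chase 'a': 0 ⇒ 0;  out=∅∪out(0)=∅
  fail(18) 'd': from fail(0)=0 chase 'd': 0 ⇒ 0;  out=∅∪out(0)=∅
  fail(22) 'e': from fail(0)=0 chase 'e': 0 ⇒ 0;  out=∅∪out(0)=∅
  fail(2) 'be': from fail(1)=0 chase 'e': 0 ⇒ 22;  out=∅∪out(22)=∅
  fail(7) 'cb': from fail(6)=0 chase 'b': 0 ⇒ 1;  out=∅∪out(1)=∅
  fail(12) 'ac': from fail(11)=0 chase 'c': 0 ⇒ 6;  out=∅∪out(6)=∅
  fail(17) 'cc': from fail(6)=0 chase 'c': 0 ⇒ 6;  out={3}∪out(6)={3}
  fail(19) 'dc': from fail(18)=0 chase 'c': 0 ⇒ 6;  out=∅∪out(6)=∅
  fail(23) 'ea': from fail(22)=0 chase 'a': 0 ⇒ 11;  out={5}∪out(11)={5}
  fail(3) 'beb': from fail(2)=22 chase 'b': 22→0 ⇒ 1;  out=∅∪out(1)=∅
  fail(8) 'cbc': from fail(7)=1 chase 'c': 1→0 ⇒ 6;  out=∅∪out(6)=∅
  fail(13) 'acc': from fail(12)=6 chase 'c': 6 ⇒ 17;  out=∅∪out(17)={3}
  fail(20) 'dce': from fail(19)=6 chase 'e': 6→0 ⇒ 22;  out=∅∪out(22)=∅
  fail(4) 'bebe': from fail(3)=1 chase 'e': 1 ⇒ 2;  out=∅∪out(2)=∅
  fail(9) 'cbcc': from fail(8)=6 chase 'c': 6 ⇒ 17;  out=∅∪out(17)={3}
  fail(14) 'accc': from fail(13)=17 chase 'c': 17→6 ⇒ 17;  out=∅∪out(17)={3}
  fail(21) 'dcea': from fail(20)=22 chase 'a': 22 ⇒ 23;  out={4}∪out(23)={4,5}
  fail(5) 'bebec': from fail(4)=2 chase 'c': 2→22→0 ⇒ 6;  out={0}∪out(6)={0}
  fail(10) 'cbcce': from fail(9)=17 chase 'e': 17→6→0 ⇒ 22;  out={1}∪out(22)={1}
  fail(15) 'acccc': from fail(14)=17 chase 'c': 17→6 ⇒ 17;  out=∅∪out(17)={3}
  fail(16) 'accccb': from fail(15)=17 chase 'b': 17→6 ⇒ 7;  out={2}∪out(7)={2}

Scan:
i=0 'd': node 0→18
i=1 'd': node 18→18 (via fail)
i=2 'b': node 18→1 (via fail)
i=3 'e': node 1→2
i=4 'b': node 2→3
i=5 'e': node 3→4
i=6 'c': node 4→5  emit P0@[2:6]
i=7 'b': node 5→7 (via fail)
i=8 'c': node 7→8
i=9 'a': node 8→11 (via fail)
i=10 'c': node 11→12
i=11 'c': node 12→13  emit P3@[10:11]
i=12 'b': node 13→7 (via fail)
i=13 'd': node 7→18 (via fail)
i=14 'e': node 18→22 (via fail)
i=15 'e': node 22→22 (via fail)
i=16 'a': node 22→23  emit P5@[15:16]
i=17 'a': node 23→11 (via fail)
i=18 'c': node 11→12
i=19 'c': node 12→13  emit P3@[18:19]
i=20 'c': node 13→14  emit P3@[19:20]
i=21 'c': node 14→15  emit P3@[20:21]
i=22 'b': node 15→16  emit P2@[17:22]
i=23 'b': node 16→1 (via fail)
i=24 'e': node 1→2
i=25 'b': node 2→3
i=26 'e': node 3→4
i=27 'c': node 4→5  emit P0@[23:27]
i=28 'e': node 5→22 (via fail)
i=29 'a': node 22→23  emit P5@[28:29]

All matches (sorted): [[6,0],[11,3],[16,5],[19,3],[20,3],[21,3],[22,2],[27,0],[29,5]]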